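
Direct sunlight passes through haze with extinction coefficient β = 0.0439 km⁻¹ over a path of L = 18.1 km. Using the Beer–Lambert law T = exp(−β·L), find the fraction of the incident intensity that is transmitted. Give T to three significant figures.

τ = β·L = 0.0439 × 18.1 = 0.7946.
T = exp(−0.7946) = 0.4518.

0.452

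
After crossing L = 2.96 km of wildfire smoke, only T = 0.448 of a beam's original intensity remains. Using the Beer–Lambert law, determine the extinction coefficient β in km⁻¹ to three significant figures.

0.271 km⁻¹

Beer–Lambert: T = exp(−βL) ⇒ β = −ln(T)/L = −ln(0.448)/2.96 = 0.8030/2.96 = 0.2713 km⁻¹.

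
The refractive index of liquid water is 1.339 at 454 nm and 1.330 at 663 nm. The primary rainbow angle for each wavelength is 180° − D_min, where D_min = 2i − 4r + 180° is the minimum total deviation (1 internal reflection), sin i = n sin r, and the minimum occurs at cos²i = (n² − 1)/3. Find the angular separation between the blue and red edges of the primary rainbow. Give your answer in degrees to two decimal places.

1.30°

At 454 nm (n = 1.339): cos²i = 0.26431 → i = 59.062°, r = 39.834°, D_min = 138.786°, rainbow angle = 41.214°.
At 663 nm (n = 1.330): cos²i = 0.25630 → i = 59.585°, r = 40.422°, D_min = 137.484°, rainbow angle = 42.516°.
Angular width = |41.214° − 42.516°| = 1.303°.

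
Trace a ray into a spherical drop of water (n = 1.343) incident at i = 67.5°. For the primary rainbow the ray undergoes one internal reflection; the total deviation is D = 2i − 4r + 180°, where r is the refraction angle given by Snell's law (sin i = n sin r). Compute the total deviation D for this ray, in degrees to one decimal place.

141.1°

sin r = sin 67.5° / 1.343 = 0.9239/1.343 = 0.6879; r = 43.47°.
D = 2·67.5° − 4·43.47° + 180° = 135.00° − 173.86° + 180° = 141.14°.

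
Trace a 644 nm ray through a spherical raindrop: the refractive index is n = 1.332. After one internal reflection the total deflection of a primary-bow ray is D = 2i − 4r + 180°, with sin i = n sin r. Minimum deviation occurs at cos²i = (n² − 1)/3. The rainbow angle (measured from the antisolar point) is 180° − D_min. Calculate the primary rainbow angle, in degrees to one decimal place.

42.2°

cos²i = (1.77422 − 1)/3 = 0.25807; i = arccos(0.50801) = 59.469°.
sin r = sin 59.469°/1.332 = 0.64666; r = 40.290°.
D_min = 2·59.469° − 4·40.290° + 180° = 137.776°.
Rainbow angle = 180° − D_min = 42.224°.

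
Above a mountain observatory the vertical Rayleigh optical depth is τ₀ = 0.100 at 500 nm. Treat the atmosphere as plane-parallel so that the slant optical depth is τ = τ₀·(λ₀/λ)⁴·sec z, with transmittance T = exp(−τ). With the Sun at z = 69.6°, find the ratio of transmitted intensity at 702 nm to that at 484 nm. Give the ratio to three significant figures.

1.29

Airmass: sec 69.6° = 2.8688.
τ(702 nm) = 0.100 × (500/702)⁴ × 2.8688 = 0.100 × 0.2574 × 2.8688 = 0.0738.
τ(484 nm) = 0.100 × (500/484)⁴ × 2.8688 = 0.100 × 1.1389 × 2.8688 = 0.3267.
T(702)/T(484) = exp(τ_B − τ_A) = exp(0.2529) = 1.2878.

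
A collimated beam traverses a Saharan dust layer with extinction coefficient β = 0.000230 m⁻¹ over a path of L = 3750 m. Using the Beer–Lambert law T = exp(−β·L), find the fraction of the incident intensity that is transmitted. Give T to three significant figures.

0.422

τ = β·L = 0.000230 × 3750 = 0.8625.
T = exp(−0.8625) = 0.4221.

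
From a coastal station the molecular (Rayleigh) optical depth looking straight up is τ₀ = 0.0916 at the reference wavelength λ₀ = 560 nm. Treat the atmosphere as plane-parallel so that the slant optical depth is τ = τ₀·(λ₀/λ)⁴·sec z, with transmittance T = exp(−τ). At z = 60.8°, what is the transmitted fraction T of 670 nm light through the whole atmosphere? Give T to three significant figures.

sec 60.8° = 2.0498.
τ = 0.0916 × (560/670)⁴ × 2.0498 = 0.0916 × 0.4880 × 2.0498 = 0.0916.
T = exp(−0.0916) = 0.9124.

0.912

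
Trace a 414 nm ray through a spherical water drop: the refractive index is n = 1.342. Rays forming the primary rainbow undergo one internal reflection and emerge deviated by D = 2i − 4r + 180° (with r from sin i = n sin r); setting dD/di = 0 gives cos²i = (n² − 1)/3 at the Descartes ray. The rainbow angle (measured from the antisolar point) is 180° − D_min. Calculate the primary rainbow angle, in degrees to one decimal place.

40.8°

cos²i = (1.80096 − 1)/3 = 0.26699; i = arccos(0.51671) = 58.888°.
sin r = sin 58.888°/1.342 = 0.63797; r = 39.641°.
D_min = 2·58.888° − 4·39.641° + 180° = 139.213°.
Rainbow angle = 180° − D_min = 40.787°.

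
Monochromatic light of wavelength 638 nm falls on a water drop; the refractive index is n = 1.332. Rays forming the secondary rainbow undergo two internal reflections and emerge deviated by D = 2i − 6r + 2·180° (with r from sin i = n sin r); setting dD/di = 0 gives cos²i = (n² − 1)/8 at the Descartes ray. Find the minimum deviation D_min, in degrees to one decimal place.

230.6°

cos²i = (1.77422 − 1)/8 = 0.09678; i = arccos(0.31109) = 71.875°.
sin r = sin 71.875°/1.332 = 0.71350; r = 45.520°.
D_min = 2·71.875° − 6·45.520° + 360° = 230.628°.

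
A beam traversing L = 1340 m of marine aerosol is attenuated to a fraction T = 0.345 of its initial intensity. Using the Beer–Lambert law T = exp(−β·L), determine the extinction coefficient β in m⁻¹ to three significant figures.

0.000794 m⁻¹

Beer–Lambert: T = exp(−βL) ⇒ β = −ln(T)/L = −ln(0.345)/1340 = 1.0642/1340 = 0.0007942 m⁻¹.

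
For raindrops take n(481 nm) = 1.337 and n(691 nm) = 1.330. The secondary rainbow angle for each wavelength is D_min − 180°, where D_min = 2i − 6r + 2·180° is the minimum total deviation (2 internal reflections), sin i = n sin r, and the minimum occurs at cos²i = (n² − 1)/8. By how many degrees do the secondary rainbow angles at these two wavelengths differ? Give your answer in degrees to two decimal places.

At 481 nm (n = 1.337): cos²i = 0.09845 → i = 71.714°, r = 45.249°, D_min = 231.934°, rainbow angle = 51.934°.
At 691 nm (n = 1.330): cos²i = 0.09611 → i = 71.940°, r = 45.630°, D_min = 230.101°, rainbow angle = 50.101°.
Angular width = |51.934° − 50.101°| = 1.832°.

1.83°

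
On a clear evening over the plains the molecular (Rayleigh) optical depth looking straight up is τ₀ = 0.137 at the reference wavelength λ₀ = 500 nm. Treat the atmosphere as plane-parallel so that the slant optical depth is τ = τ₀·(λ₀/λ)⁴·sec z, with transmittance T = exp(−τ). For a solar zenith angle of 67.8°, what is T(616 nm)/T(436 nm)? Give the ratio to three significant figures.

Airmass: sec 67.8° = 2.6466.
τ(616 nm) = 0.137 × (500/616)⁴ × 2.6466 = 0.137 × 0.4341 × 2.6466 = 0.1574.
τ(436 nm) = 0.137 × (500/436)⁴ × 2.6466 = 0.137 × 1.7296 × 2.6466 = 0.6271.
T(616)/T(436) = exp(τ_B − τ_A) = exp(0.4697) = 1.5996.

1.60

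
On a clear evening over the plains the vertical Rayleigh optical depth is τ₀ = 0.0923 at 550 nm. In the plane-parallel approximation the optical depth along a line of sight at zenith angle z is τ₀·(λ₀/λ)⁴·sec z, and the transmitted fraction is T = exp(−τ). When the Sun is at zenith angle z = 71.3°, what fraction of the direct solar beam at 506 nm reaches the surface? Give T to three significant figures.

sec 71.3° = 3.1190.
τ = 0.0923 × (550/506)⁴ × 3.1190 = 0.0923 × 1.3959 × 3.1190 = 0.4019.
T = exp(−0.4019) = 0.6691.

0.669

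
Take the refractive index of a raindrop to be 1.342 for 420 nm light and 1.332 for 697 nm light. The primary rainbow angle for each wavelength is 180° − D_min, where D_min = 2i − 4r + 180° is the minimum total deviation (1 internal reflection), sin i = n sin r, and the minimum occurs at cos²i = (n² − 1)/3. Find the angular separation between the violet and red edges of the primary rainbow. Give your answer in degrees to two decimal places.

At 420 nm (n = 1.342): cos²i = 0.26699 → i = 58.888°, r = 39.641°, D_min = 139.213°, rainbow angle = 40.787°.
At 697 nm (n = 1.332): cos²i = 0.25807 → i = 59.469°, r = 40.290°, D_min = 137.776°, rainbow angle = 42.224°.
Angular width = |40.787° − 42.224°| = 1.437°.

1.44°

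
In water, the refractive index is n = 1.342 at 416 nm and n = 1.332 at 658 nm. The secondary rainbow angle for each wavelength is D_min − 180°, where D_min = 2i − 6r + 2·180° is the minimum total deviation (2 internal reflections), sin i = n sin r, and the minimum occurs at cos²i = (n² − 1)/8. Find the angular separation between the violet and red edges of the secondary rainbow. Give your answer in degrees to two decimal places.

2.59°

At 416 nm (n = 1.342): cos²i = 0.10012 → i = 71.554°, r = 44.981°, D_min = 233.222°, rainbow angle = 53.222°.
At 658 nm (n = 1.332): cos²i = 0.09678 → i = 71.875°, r = 45.520°, D_min = 230.628°, rainbow angle = 50.628°.
Angular width = |53.222° − 50.628°| = 2.594°.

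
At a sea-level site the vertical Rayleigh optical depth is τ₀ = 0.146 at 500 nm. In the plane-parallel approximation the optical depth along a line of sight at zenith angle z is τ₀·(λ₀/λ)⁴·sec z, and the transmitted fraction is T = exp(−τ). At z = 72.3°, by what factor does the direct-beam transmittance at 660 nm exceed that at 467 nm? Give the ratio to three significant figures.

Airmass: sec 72.3° = 3.2891.
τ(660 nm) = 0.146 × (500/660)⁴ × 3.2891 = 0.146 × 0.3294 × 3.2891 = 0.1582.
τ(467 nm) = 0.146 × (500/467)⁴ × 3.2891 = 0.146 × 1.3141 × 3.2891 = 0.6310.
T(660)/T(467) = exp(τ_B − τ_A) = exp(0.4728) = 1.6046.

1.60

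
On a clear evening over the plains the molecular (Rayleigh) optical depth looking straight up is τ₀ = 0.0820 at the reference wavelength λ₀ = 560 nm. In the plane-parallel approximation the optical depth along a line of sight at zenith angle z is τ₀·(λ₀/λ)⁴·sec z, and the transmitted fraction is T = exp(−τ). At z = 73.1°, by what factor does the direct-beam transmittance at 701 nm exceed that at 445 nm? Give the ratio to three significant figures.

Airmass: sec 73.1° = 3.4399.
τ(701 nm) = 0.0820 × (560/701)⁴ × 3.4399 = 0.0820 × 0.4073 × 3.4399 = 0.1149.
τ(445 nm) = 0.0820 × (560/445)⁴ × 3.4399 = 0.0820 × 2.5079 × 3.4399 = 0.7074.
T(701)/T(445) = exp(τ_B − τ_A) = exp(0.5925) = 1.8086.

1.81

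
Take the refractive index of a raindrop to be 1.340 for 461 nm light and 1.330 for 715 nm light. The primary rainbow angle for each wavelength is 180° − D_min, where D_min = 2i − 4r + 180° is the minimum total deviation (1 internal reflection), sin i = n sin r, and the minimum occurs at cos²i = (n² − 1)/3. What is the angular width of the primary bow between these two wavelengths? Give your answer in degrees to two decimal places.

1.45°

At 461 nm (n = 1.340): cos²i = 0.26520 → i = 59.004°, r = 39.770°, D_min = 138.929°, rainbow angle = 41.071°.
At 715 nm (n = 1.330): cos²i = 0.25630 → i = 59.585°, r = 40.422°, D_min = 137.484°, rainbow angle = 42.516°.
Angular width = |41.071° − 42.516°| = 1.445°.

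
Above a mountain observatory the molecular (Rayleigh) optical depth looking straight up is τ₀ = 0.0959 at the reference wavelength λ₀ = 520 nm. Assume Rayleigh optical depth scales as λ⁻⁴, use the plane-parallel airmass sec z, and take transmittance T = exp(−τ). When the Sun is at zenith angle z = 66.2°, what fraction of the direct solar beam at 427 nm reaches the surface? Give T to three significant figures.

0.593

sec 66.2° = 2.4780.
τ = 0.0959 × (520/427)⁴ × 2.4780 = 0.0959 × 2.1994 × 2.4780 = 0.5227.
T = exp(−0.5227) = 0.5929.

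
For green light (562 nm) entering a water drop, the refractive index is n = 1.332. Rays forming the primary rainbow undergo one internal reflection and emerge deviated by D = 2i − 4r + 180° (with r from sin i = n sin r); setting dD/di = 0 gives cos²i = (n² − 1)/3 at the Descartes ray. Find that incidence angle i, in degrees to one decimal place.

59.5°

cos²i = (1.332² − 1)/3 = (1.77422 − 1)/3 = 0.25807.
cos i = 0.50801, so i = 59.469°.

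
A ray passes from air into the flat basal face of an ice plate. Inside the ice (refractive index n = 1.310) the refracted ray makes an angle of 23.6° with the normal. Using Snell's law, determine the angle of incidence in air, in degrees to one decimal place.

Snell: sin θ_i = n · sin θ_r = 1.310 × sin 23.6° = 1.310 × 0.4003 = 0.5245.
θ_i = arcsin(0.5245) = 31.63°.

31.6°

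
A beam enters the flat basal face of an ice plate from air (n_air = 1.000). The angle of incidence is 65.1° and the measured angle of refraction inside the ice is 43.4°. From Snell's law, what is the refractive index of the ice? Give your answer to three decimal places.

1.320

n = sin θ_i / sin θ_r = sin 65.1° / sin 43.4° = 0.9070 / 0.6871 = 1.3201.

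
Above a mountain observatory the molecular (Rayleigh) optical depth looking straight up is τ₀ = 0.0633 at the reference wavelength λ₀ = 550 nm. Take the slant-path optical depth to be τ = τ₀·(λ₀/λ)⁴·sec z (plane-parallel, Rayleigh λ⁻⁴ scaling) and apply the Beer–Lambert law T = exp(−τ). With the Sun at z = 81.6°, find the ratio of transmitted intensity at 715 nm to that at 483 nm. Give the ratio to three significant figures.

Airmass: sec 81.6° = 6.8454.
τ(715 nm) = 0.0633 × (550/715)⁴ × 6.8454 = 0.0633 × 0.3501 × 6.8454 = 0.1517.
τ(483 nm) = 0.0633 × (550/483)⁴ × 6.8454 = 0.0633 × 1.6814 × 6.8454 = 0.7286.
T(715)/T(483) = exp(τ_B − τ_A) = exp(0.5768) = 1.7804.

1.78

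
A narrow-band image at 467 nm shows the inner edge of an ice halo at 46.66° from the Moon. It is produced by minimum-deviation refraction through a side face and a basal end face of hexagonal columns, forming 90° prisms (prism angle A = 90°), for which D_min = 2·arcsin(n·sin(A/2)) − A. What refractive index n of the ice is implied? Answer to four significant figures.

1.314

Rearranging: n = sin((D_min + A)/2) / sin(A/2).
(D_min + A)/2 = (46.66° + 90°)/2 = 68.330°.
n = sin 68.330° / sin 45° = 0.9293 / 0.7071 = 1.3143.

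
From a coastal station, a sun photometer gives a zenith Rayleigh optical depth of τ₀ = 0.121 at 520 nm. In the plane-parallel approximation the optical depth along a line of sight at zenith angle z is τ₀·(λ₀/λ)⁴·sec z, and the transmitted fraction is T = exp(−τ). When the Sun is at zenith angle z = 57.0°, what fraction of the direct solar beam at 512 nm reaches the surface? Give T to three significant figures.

0.789

sec 57.0° = 1.8361.
τ = 0.121 × (520/512)⁴ × 1.8361 = 0.121 × 1.0640 × 1.8361 = 0.2364.
T = exp(−0.2364) = 0.7895.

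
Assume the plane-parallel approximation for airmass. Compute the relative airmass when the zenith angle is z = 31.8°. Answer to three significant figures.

1.18

X = sec z = 1/cos 31.8° = 1/0.8499 = 1.1766.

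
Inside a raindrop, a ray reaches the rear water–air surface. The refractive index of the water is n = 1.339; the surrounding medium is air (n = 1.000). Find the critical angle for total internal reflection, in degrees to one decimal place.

48.3°

sin θ_c = n_air / n = 1.000 / 1.339 = 0.7468.
θ_c = arcsin(0.7468) = 48.32°.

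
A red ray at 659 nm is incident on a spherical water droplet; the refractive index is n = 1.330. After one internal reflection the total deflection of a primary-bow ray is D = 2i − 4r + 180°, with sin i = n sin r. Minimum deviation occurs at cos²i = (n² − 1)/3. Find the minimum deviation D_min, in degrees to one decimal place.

cos²i = (1.76890 − 1)/3 = 0.25630; i = arccos(0.50626) = 59.585°.
sin r = sin 59.585°/1.330 = 0.64841; r = 40.422°.
D_min = 2·59.585° − 4·40.422° + 180° = 137.484°.

137.5°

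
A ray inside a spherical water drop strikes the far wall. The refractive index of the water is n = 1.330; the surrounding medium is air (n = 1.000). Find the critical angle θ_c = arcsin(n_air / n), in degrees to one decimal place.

sin θ_c = n_air / n = 1.000 / 1.330 = 0.7519.
θ_c = arcsin(0.7519) = 48.75°.

48.8°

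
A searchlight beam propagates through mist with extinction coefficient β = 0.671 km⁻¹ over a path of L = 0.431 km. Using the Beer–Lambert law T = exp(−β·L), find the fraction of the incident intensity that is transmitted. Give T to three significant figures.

0.749

τ = β·L = 0.671 × 0.431 = 0.2892.
T = exp(−0.2892) = 0.7489.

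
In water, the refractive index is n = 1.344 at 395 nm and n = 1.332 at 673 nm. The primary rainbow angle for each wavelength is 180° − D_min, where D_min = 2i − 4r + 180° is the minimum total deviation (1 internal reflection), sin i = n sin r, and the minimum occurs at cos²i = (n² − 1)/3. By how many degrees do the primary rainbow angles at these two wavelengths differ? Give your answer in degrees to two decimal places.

At 395 nm (n = 1.344): cos²i = 0.26878 → i = 58.772°, r = 39.512°, D_min = 139.495°, rainbow angle = 40.505°.
At 673 nm (n = 1.332): cos²i = 0.25807 → i = 59.469°, r = 40.290°, D_min = 137.776°, rainbow angle = 42.224°.
Angular width = |40.505° − 42.224°| = 1.719°.

1.72°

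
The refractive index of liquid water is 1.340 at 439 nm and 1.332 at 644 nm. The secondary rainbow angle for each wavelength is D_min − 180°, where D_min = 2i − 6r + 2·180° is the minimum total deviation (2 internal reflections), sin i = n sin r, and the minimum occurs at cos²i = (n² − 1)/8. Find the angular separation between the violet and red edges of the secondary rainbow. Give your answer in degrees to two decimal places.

At 439 nm (n = 1.340): cos²i = 0.09945 → i = 71.618°, r = 45.088°, D_min = 232.709°, rainbow angle = 52.709°.
At 644 nm (n = 1.332): cos²i = 0.09678 → i = 71.875°, r = 45.520°, D_min = 230.628°, rainbow angle = 50.628°.
Angular width = |52.709° − 50.628°| = 2.080°.

2.08°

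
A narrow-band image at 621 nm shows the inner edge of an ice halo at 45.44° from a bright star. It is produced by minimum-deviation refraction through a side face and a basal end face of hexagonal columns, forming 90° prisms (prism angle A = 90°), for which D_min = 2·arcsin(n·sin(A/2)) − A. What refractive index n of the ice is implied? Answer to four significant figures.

1.309

Rearranging: n = sin((D_min + A)/2) / sin(A/2).
(D_min + A)/2 = (45.44° + 90°)/2 = 67.720°.
n = sin 67.720° / sin 45° = 0.9253 / 0.7071 = 1.3086.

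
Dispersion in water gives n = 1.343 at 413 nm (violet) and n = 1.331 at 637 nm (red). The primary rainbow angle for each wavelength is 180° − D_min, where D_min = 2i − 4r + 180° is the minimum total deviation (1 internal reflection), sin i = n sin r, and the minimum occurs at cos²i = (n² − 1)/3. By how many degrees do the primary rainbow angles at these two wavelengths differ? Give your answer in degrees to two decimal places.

At 413 nm (n = 1.343): cos²i = 0.26788 → i = 58.830°, r = 39.577°, D_min = 139.354°, rainbow angle = 40.646°.
At 637 nm (n = 1.331): cos²i = 0.25719 → i = 59.527°, r = 40.356°, D_min = 137.630°, rainbow angle = 42.370°.
Angular width = |40.646° − 42.370°| = 1.724°.

1.72°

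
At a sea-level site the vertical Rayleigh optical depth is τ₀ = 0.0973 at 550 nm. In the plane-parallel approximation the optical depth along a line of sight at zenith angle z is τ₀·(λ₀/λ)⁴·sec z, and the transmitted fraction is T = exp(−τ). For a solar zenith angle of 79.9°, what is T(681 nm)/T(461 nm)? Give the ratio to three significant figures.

Airmass: sec 79.9° = 5.7023.
τ(681 nm) = 0.0973 × (550/681)⁴ × 5.7023 = 0.0973 × 0.4255 × 5.7023 = 0.2361.
τ(461 nm) = 0.0973 × (550/461)⁴ × 5.7023 = 0.0973 × 2.0260 × 5.7023 = 1.1241.
T(681)/T(461) = exp(τ_B − τ_A) = exp(0.8881) = 2.4304.

2.43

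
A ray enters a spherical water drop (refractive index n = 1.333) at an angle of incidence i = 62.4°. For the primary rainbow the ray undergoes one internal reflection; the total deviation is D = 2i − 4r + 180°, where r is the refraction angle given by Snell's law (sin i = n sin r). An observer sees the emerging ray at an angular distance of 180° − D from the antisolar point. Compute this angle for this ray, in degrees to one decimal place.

41.9°

sin r = sin 62.4° / 1.333 = 0.8862/1.333 = 0.6648; r = 41.67°.
D = 2·62.4° − 4·41.67° + 180° = 124.80° − 166.67° + 180° = 138.13°.
Angle from antisolar point = 180° − D = 41.87°.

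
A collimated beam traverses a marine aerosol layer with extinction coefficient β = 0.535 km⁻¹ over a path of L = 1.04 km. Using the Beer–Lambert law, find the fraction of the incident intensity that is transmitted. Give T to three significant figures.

τ = β·L = 0.535 × 1.04 = 0.5564.
T = exp(−0.5564) = 0.5733.

0.573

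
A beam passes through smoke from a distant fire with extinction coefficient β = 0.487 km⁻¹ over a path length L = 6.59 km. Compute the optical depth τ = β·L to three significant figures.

3.21

τ = β·L = 0.487 × 6.59 = 3.2093.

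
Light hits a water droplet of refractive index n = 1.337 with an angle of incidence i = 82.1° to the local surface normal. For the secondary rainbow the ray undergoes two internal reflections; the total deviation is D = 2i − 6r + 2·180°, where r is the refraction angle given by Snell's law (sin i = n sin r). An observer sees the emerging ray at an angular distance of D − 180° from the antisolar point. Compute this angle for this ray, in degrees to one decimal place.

sin r = sin 82.1° / 1.337 = 0.9905/1.337 = 0.7408; r = 47.80°.
D = 2·82.1° − 6·47.80° + 2·180° = 164.20° − 286.82° + 360° = 237.38°.
Angle from antisolar point = D − 180° = 57.38°.

57.4°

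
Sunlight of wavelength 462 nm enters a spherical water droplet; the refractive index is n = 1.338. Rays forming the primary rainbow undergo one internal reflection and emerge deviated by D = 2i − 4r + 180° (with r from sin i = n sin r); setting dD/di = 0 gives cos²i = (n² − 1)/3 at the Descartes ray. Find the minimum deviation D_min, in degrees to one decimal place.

138.6°

cos²i = (1.79024 − 1)/3 = 0.26341; i = arccos(0.51324) = 59.120°.
sin r = sin 59.120°/1.338 = 0.64144; r = 39.899°.
D_min = 2·59.120° − 4·39.899° + 180° = 138.643°.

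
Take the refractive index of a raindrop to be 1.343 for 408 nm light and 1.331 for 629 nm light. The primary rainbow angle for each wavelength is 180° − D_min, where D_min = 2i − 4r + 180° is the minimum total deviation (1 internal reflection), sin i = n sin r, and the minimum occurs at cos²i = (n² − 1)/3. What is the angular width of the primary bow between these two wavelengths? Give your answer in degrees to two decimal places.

1.72°

At 408 nm (n = 1.343): cos²i = 0.26788 → i = 58.830°, r = 39.577°, D_min = 139.354°, rainbow angle = 40.646°.
At 629 nm (n = 1.331): cos²i = 0.25719 → i = 59.527°, r = 40.356°, D_min = 137.630°, rainbow angle = 42.370°.
Angular width = |40.646° − 42.370°| = 1.724°.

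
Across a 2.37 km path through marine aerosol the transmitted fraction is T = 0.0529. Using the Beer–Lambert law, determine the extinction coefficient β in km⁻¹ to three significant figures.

Beer–Lambert: T = exp(−βL) ⇒ β = −ln(T)/L = −ln(0.0529)/2.37 = 2.9394/2.37 = 1.24 km⁻¹.

1.24 km⁻¹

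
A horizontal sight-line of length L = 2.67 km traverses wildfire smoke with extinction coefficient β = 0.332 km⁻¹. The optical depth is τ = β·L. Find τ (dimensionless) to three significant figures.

τ = β·L = 0.332 × 2.67 = 0.8864.

0.886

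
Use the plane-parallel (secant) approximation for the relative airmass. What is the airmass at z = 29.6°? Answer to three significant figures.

1.15

X = sec z = 1/cos 29.6° = 1/0.8695 = 1.1501.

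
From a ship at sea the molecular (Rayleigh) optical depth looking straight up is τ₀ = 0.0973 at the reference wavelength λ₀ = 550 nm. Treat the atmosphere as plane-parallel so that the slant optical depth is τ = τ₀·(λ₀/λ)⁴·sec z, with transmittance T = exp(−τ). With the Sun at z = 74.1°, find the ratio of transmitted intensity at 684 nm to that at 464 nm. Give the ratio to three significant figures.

Airmass: sec 74.1° = 3.6502.
τ(684 nm) = 0.0973 × (550/684)⁴ × 3.6502 = 0.0973 × 0.4180 × 3.6502 = 0.1485.
τ(464 nm) = 0.0973 × (550/464)⁴ × 3.6502 = 0.0973 × 1.9741 × 3.6502 = 0.7011.
T(684)/T(464) = exp(τ_B − τ_A) = exp(0.5527) = 1.7379.

1.74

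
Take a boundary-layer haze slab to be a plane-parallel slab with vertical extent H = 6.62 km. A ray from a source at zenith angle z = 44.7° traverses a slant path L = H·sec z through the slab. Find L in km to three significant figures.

sec z = 1/cos 44.7° = 1.4069.
L = 6.62 × 1.4069 = 9.313 km.

9.31 km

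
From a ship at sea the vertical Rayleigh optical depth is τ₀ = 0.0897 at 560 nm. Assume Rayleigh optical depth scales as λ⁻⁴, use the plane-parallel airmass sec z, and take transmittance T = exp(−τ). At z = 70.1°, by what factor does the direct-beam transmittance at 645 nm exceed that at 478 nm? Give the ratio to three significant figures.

Airmass: sec 70.1° = 2.9379.
τ(645 nm) = 0.0897 × (560/645)⁴ × 2.9379 = 0.0897 × 0.5682 × 2.9379 = 0.1497.
τ(478 nm) = 0.0897 × (560/478)⁴ × 2.9379 = 0.0897 × 1.8838 × 2.9379 = 0.4964.
T(645)/T(478) = exp(τ_B − τ_A) = exp(0.3467) = 1.4144.

1.41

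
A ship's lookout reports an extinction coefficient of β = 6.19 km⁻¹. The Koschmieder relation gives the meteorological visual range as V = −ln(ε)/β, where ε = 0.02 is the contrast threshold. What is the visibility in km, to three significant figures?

V = −ln(0.02) / 6.19 = 3.912 / 6.19 = 0.6320 km.

0.632 km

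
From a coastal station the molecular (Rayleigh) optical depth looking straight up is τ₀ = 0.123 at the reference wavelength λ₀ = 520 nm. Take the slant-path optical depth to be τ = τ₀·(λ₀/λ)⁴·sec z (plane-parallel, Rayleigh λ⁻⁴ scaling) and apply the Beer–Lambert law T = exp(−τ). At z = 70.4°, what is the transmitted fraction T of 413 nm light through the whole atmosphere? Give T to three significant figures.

0.398

sec 70.4° = 2.9811.
τ = 0.123 × (520/413)⁴ × 2.9811 = 0.123 × 2.5131 × 2.9811 = 0.9215.
T = exp(−0.9215) = 0.3979.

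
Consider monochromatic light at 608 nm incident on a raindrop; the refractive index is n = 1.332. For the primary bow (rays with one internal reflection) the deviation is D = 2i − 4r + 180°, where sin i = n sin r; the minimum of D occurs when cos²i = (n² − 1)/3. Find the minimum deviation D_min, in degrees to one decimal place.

cos²i = (1.77422 − 1)/3 = 0.25807; i = arccos(0.50801) = 59.469°.
sin r = sin 59.469°/1.332 = 0.64666; r = 40.290°.
D_min = 2·59.469° − 4·40.290° + 180° = 137.776°.

137.8°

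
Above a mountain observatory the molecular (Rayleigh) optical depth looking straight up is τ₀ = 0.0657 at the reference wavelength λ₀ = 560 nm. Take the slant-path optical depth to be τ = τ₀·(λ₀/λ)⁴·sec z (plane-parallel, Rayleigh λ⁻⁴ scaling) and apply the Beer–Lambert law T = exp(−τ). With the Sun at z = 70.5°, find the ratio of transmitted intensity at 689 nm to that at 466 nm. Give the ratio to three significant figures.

1.38

Airmass: sec 70.5° = 2.9957.
τ(689 nm) = 0.0657 × (560/689)⁴ × 2.9957 = 0.0657 × 0.4364 × 2.9957 = 0.0859.
τ(466 nm) = 0.0657 × (560/466)⁴ × 2.9957 = 0.0657 × 2.0855 × 2.9957 = 0.4105.
T(689)/T(466) = exp(τ_B − τ_A) = exp(0.3246) = 1.3834.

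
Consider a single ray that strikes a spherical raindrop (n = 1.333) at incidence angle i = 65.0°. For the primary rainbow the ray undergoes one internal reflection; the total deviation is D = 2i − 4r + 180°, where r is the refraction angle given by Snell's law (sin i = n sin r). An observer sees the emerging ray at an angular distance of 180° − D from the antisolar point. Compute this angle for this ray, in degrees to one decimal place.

41.3°

sin r = sin 65.0° / 1.333 = 0.9063/1.333 = 0.6799; r = 42.84°.
D = 2·65.0° − 4·42.84° + 180° = 130.00° − 171.34° + 180° = 138.66°.
Angle from antisolar point = 180° − D = 41.34°.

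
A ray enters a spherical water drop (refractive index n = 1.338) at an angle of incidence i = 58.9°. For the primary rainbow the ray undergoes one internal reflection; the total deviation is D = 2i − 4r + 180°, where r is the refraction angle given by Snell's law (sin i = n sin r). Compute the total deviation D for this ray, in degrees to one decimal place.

138.6°

sin r = sin 58.9° / 1.338 = 0.8563/1.338 = 0.6400; r = 39.79°.
D = 2·58.9° − 4·39.79° + 180° = 117.80° − 159.16° + 180° = 138.64°.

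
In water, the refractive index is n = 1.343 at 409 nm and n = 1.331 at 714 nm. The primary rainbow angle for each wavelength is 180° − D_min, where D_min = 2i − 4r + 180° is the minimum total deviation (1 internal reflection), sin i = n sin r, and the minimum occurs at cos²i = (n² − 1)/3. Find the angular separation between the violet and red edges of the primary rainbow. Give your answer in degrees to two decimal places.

At 409 nm (n = 1.343): cos²i = 0.26788 → i = 58.830°, r = 39.577°, D_min = 139.354°, rainbow angle = 40.646°.
At 714 nm (n = 1.331): cos²i = 0.25719 → i = 59.527°, r = 40.356°, D_min = 137.630°, rainbow angle = 42.370°.
Angular width = |40.646° − 42.370°| = 1.724°.

1.72°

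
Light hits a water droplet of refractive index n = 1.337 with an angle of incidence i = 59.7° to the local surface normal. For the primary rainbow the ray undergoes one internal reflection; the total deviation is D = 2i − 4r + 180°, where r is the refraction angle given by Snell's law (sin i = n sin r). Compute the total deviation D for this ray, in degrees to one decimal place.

sin r = sin 59.7° / 1.337 = 0.8634/1.337 = 0.6458; r = 40.22°.
D = 2·59.7° − 4·40.22° + 180° = 119.40° − 160.89° + 180° = 138.51°.

138.5°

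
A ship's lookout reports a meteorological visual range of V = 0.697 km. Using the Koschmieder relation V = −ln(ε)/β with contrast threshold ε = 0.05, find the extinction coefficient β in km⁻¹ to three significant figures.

4.30 km⁻¹

β = −ln(0.05) / V = 2.996 / 0.697 = 4.2980 km⁻¹.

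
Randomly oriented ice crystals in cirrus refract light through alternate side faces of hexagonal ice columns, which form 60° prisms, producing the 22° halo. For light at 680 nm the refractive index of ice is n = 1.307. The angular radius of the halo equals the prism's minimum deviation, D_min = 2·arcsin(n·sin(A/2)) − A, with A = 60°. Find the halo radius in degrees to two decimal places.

21.61°

n·sin(A/2) = 1.307 × sin 30° = 1.307 × 0.5000 = 0.6535.
D_min = 2·arcsin(0.6535) − 60° = 2 × 40.806° − 60° = 21.612°.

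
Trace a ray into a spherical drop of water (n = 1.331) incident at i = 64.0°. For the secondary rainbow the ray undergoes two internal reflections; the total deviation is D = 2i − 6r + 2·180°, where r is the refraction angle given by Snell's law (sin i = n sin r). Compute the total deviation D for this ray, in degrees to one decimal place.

sin r = sin 64.0° / 1.331 = 0.8988/1.331 = 0.6753; r = 42.48°.
D = 2·64.0° − 6·42.48° + 2·180° = 128.00° − 254.85° + 360° = 233.15°.

233.1°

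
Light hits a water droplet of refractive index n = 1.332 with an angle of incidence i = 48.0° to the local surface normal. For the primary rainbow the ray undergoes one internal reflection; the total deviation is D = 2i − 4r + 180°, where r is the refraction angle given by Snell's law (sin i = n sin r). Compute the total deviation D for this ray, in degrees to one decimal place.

sin r = sin 48.0° / 1.332 = 0.7431/1.332 = 0.5579; r = 33.91°.
D = 2·48.0° − 4·33.91° + 180° = 96.00° − 135.65° + 180° = 140.35°.

140.4°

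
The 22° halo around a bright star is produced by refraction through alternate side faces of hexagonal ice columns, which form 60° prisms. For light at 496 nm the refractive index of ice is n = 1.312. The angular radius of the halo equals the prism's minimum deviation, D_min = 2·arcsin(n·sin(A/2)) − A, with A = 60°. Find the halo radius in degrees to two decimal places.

21.99°

n·sin(A/2) = 1.312 × sin 30° = 1.312 × 0.5000 = 0.6560.
D_min = 2·arcsin(0.6560) − 60° = 2 × 40.996° − 60° = 21.991°.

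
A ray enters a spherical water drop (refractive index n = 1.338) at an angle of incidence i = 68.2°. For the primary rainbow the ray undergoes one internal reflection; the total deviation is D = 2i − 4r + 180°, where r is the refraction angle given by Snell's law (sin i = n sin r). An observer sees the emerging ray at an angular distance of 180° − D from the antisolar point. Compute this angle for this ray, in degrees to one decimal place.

39.4°

sin r = sin 68.2° / 1.338 = 0.9285/1.338 = 0.6939; r = 43.94°.
D = 2·68.2° − 4·43.94° + 180° = 136.40° − 175.77° + 180° = 140.63°.
Angle from antisolar point = 180° − D = 39.37°.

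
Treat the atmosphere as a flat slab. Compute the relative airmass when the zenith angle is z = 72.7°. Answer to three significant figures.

X = sec z = 1/cos 72.7° = 1/0.2974 = 3.3628.

3.36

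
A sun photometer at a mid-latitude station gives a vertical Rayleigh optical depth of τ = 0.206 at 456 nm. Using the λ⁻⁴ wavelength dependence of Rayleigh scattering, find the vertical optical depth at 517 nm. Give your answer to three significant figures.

τ(517 nm) = τ(456 nm) × (456/517)⁴ = 0.206 × (0.8820)⁴ = 0.206 × 0.6052 = 0.1247.

0.125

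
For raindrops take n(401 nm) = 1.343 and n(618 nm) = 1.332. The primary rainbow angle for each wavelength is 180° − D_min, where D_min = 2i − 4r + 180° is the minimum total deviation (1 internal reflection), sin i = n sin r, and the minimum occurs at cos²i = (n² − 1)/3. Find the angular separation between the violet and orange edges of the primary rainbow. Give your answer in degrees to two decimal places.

1.58°

At 401 nm (n = 1.343): cos²i = 0.26788 → i = 58.830°, r = 39.577°, D_min = 139.354°, rainbow angle = 40.646°.
At 618 nm (n = 1.332): cos²i = 0.25807 → i = 59.469°, r = 40.290°, D_min = 137.776°, rainbow angle = 42.224°.
Angular width = |40.646° − 42.224°| = 1.578°.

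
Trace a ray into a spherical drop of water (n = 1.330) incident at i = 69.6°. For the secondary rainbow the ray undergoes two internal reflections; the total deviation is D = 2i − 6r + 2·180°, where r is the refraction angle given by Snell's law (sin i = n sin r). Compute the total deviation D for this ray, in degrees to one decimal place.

230.4°

sin r = sin 69.6° / 1.330 = 0.9373/1.330 = 0.7047; r = 44.81°.
D = 2·69.6° − 6·44.81° + 2·180° = 139.20° − 268.84° + 360° = 230.36°.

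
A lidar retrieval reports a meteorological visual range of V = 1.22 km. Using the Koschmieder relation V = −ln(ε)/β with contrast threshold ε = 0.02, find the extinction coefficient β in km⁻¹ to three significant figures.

β = −ln(0.02) / V = 3.912 / 1.22 = 3.2066 km⁻¹.

3.21 km⁻¹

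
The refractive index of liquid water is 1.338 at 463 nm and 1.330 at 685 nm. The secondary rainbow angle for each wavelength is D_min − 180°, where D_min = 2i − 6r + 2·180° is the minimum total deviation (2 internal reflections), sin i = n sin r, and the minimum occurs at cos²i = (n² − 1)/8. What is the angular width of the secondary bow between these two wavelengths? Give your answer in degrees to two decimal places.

2.09°

At 463 nm (n = 1.338): cos²i = 0.09878 → i = 71.682°, r = 45.195°, D_min = 232.193°, rainbow angle = 52.193°.
At 685 nm (n = 1.330): cos²i = 0.09611 → i = 71.940°, r = 45.630°, D_min = 230.101°, rainbow angle = 50.101°.
Angular width = |52.193° − 50.101°| = 2.092°.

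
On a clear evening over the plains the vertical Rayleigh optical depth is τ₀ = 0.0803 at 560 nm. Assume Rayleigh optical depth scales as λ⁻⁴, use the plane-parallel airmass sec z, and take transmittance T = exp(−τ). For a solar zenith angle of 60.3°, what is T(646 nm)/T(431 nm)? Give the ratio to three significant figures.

1.45

Airmass: sec 60.3° = 2.0183.
τ(646 nm) = 0.0803 × (560/646)⁴ × 2.0183 = 0.0803 × 0.5647 × 2.0183 = 0.0915.
τ(431 nm) = 0.0803 × (560/431)⁴ × 2.0183 = 0.0803 × 2.8500 × 2.0183 = 0.4619.
T(646)/T(431) = exp(τ_B − τ_A) = exp(0.3704) = 1.4483.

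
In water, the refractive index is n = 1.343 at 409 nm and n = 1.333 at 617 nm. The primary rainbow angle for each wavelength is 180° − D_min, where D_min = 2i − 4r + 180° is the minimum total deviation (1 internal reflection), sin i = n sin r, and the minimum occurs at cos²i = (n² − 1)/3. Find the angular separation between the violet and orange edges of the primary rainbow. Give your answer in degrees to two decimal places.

1.43°

At 409 nm (n = 1.343): cos²i = 0.26788 → i = 58.830°, r = 39.577°, D_min = 139.354°, rainbow angle = 40.646°.
At 617 nm (n = 1.333): cos²i = 0.25896 → i = 59.410°, r = 40.225°, D_min = 137.922°, rainbow angle = 42.078°.
Angular width = |40.646° − 42.078°| = 1.432°.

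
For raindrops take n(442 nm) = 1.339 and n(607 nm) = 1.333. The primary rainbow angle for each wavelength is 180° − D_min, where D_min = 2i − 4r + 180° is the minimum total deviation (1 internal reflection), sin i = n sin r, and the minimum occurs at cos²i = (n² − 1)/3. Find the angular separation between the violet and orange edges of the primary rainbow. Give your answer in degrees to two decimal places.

0.86°

At 442 nm (n = 1.339): cos²i = 0.26431 → i = 59.062°, r = 39.834°, D_min = 138.786°, rainbow angle = 41.214°.
At 607 nm (n = 1.333): cos²i = 0.25896 → i = 59.410°, r = 40.225°, D_min = 137.922°, rainbow angle = 42.078°.
Angular width = |41.214° − 42.078°| = 0.865°.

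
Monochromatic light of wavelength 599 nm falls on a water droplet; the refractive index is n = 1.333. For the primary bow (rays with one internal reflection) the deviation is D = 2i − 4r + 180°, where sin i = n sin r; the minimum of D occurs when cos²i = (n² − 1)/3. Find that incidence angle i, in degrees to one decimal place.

cos²i = (1.333² − 1)/3 = (1.77689 − 1)/3 = 0.25896.
cos i = 0.50888, so i = 59.410°.

59.4°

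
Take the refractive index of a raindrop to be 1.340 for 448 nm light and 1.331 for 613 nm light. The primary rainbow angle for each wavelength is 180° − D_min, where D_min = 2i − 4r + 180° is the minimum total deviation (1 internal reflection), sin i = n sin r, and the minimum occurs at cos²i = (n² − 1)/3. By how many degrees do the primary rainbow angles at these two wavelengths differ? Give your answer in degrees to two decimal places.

1.30°

At 448 nm (n = 1.340): cos²i = 0.26520 → i = 59.004°, r = 39.770°, D_min = 138.929°, rainbow angle = 41.071°.
At 613 nm (n = 1.331): cos²i = 0.25719 → i = 59.527°, r = 40.356°, D_min = 137.630°, rainbow angle = 42.370°.
Angular width = |41.071° − 42.370°| = 1.299°.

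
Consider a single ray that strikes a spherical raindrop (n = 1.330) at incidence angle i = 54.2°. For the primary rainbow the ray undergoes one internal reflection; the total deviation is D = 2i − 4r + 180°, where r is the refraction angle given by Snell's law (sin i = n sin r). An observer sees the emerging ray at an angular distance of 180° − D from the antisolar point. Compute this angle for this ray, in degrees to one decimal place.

sin r = sin 54.2° / 1.330 = 0.8111/1.330 = 0.6098; r = 37.58°.
D = 2·54.2° − 4·37.58° + 180° = 108.40° − 150.31° + 180° = 138.09°.
Angle from antisolar point = 180° − D = 41.91°.

41.9°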